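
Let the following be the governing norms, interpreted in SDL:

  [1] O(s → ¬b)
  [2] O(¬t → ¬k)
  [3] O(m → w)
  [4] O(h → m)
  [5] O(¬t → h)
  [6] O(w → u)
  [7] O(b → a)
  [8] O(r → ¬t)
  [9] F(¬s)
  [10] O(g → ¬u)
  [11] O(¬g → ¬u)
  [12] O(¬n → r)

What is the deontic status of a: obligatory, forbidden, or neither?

Neither

Premise 7 is O(b → a), but O(b) is not derivable from the premises, so it does not yield O(a).
No premise or chain of K-axiom applications forces O(a), and none forces O(¬a). So a is neither obligatory nor forbidden under these norms.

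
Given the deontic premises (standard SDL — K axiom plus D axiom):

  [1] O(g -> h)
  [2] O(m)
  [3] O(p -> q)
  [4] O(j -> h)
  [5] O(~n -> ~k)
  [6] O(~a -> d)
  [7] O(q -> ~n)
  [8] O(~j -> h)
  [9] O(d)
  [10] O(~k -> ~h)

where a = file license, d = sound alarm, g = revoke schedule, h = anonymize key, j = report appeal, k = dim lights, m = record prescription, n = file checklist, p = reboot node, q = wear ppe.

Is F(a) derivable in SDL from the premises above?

Premise 6 is O(~a -> d); even if O(d) held, inferring O(~a) would be affirming the consequent — invalid.
No other premise forces O(~a). An ideal world satisfying every premise can still have a true, so F(a) is not derivable.

No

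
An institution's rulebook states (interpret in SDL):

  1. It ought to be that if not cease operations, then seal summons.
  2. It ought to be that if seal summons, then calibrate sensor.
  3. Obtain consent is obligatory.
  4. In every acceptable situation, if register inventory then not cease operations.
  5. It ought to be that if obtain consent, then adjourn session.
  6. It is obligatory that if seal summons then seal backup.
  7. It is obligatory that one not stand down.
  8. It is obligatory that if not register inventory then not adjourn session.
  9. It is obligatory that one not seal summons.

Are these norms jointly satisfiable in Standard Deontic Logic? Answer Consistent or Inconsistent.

Premise 9 states O(¬seal_summons) outright.
The contrapositive of premise 1 (O(¬cease_operations → seal_summons)) is O(¬seal_summons → cease_operations), and O(¬seal_summons) is already established, so O(cease_operations).
The contrapositive of premise 4 (O(register_inventory → ¬cease_operations)) is O(cease_operations → ¬register_inventory), and O(cease_operations) is already established, so O(¬register_inventory).
From O(¬register_inventory) and premise 8, O(¬register_inventory → ¬adjourn_session), we obtain O(¬adjourn_session).
The contrapositive of premise 5 (O(obtain_consent → adjourn_session)) is O(¬adjourn_session → ¬obtain_consent), and O(¬adjourn_session) is already established, so O(¬obtain_consent).
But premise 3 directly asserts O(obtain_consent).
We now have both O(¬obtain_consent) and O(obtain_consent) — obtain_consent is simultaneously obligatory and forbidden, violating the D-axiom.

Inconsistent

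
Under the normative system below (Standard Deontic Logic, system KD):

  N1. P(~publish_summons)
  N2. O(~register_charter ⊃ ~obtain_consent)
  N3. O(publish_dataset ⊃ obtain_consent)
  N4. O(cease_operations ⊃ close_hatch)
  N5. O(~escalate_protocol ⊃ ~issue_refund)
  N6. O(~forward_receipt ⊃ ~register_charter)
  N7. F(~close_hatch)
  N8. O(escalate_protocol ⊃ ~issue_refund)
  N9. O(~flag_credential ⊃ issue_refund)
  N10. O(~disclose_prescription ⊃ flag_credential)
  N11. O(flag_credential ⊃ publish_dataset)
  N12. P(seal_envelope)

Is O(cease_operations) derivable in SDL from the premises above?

No

Premise 4 is O(cease_operations ⊃ close_hatch); even if O(close_hatch) held, inferring O(cease_operations) would be affirming the consequent — invalid.
No other premise forces O(cease_operations). An ideal world satisfying every premise can still have cease_operations false, so O(cease_operations) is not derivable.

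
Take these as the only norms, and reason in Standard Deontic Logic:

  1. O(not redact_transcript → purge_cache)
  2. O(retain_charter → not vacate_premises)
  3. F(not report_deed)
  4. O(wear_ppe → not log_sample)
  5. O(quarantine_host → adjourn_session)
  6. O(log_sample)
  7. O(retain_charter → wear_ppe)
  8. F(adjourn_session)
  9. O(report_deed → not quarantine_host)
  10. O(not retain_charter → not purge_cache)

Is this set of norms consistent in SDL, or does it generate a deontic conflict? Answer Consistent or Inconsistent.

Consistent

Premise 5 is O(quarantine_host → adjourn_session), but O(quarantine_host) is not derivable from the premises, so it does not yield O(adjourn_session).
So O(adjourn_session) is not derivable, and the apparent clash with O(not adjourn_session) does not arise.
A world satisfying every obligation exists (e.g. adjourn_session=false, log_sample=true, purge_cache=false, quarantine_host=false, redact_transcript=true, report_deed=true, retain_charter=false, vacate_premises=false, wear_ppe=false); no atom is both obligatory and forbidden, so the set is consistent.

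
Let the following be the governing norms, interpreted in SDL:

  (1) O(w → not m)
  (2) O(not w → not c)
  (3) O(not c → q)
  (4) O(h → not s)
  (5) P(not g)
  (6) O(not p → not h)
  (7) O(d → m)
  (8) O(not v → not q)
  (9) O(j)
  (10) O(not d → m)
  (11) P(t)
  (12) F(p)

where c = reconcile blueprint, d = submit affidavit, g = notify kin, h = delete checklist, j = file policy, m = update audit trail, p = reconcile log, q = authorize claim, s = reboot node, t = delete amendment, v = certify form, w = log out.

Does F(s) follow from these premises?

Premise 4 is O(h → not s), but O(h) is not derivable from the premises, so it does not yield O(not s).
No other premise forces O(not s). An ideal world satisfying every premise can still have s true, so F(s) is not derivable.

No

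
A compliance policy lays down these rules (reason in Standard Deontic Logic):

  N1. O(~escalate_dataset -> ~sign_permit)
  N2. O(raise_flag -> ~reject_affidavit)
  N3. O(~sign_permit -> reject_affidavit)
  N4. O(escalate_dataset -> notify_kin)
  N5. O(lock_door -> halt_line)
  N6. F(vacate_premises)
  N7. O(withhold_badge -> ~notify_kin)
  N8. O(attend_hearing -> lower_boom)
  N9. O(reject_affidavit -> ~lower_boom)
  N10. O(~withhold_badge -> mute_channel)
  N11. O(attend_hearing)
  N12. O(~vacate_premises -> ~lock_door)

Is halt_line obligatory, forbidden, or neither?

Premise 5 is O(lock_door -> halt_line), but O(lock_door) is not derivable from the premises, so it does not yield O(halt_line).
No premise or chain of K-axiom applications forces O(halt_line), and none forces O(~halt_line). So halt_line is neither obligatory nor forbidden under these norms.

Neither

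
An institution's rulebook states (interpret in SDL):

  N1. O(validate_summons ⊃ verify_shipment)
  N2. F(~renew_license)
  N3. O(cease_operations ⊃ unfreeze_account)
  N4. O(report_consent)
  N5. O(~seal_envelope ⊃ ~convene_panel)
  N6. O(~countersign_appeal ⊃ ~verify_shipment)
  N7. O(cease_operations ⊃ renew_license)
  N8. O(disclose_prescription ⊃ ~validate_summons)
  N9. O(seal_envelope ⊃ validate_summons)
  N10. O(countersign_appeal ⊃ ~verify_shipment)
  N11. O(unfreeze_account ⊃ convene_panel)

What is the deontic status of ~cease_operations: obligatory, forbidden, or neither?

Premises 6 and 10 cover both cases: O(~countersign_appeal ⊃ ~verify_shipment) and O(countersign_appeal ⊃ ~verify_shipment). Since ~countersign_appeal ∨ countersign_appeal is a tautology, O(~verify_shipment) follows.
Premise 1 is O(validate_summons ⊃ verify_shipment); contrapositively O(~verify_shipment ⊃ ~validate_summons). Since O(~verify_shipment) holds, K gives O(~validate_summons).
The contrapositive of premise 9 (O(seal_envelope ⊃ validate_summons)) is O(~validate_summons ⊃ ~seal_envelope), and O(~validate_summons) is already established, so O(~seal_envelope).
Premise 5 is O(~seal_envelope ⊃ ~convene_panel); since O(~seal_envelope), deontic closure gives O(~convene_panel).
Premise 11 is O(unfreeze_account ⊃ convene_panel); contrapositively O(~convene_panel ⊃ ~unfreeze_account). Since O(~convene_panel) holds, K gives O(~unfreeze_account).
Premise 3 is O(cease_operations ⊃ unfreeze_account); contrapositively O(~unfreeze_account ⊃ ~cease_operations). Since O(~unfreeze_account) holds, K gives O(~cease_operations).
Premises 2, 4, 7, 8 do not contribute to this derivation.
Hence ~cease_operations is obligatory.

Obligatory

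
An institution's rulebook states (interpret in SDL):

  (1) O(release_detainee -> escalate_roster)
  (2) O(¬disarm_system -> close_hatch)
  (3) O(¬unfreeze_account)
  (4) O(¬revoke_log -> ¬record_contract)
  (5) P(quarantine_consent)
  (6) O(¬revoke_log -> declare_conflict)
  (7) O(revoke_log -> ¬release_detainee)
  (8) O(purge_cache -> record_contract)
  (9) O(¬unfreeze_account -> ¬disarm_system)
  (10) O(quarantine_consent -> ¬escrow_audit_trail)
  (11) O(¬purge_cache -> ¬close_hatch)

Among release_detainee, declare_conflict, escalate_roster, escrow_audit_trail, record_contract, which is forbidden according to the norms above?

release_detainee

From premise 3 we have O(¬unfreeze_account).
Applying K to premise 9 (O(¬unfreeze_account -> ¬disarm_system)) and O(¬unfreeze_account) yields O(¬disarm_system).
From O(¬disarm_system) and premise 2, O(¬disarm_system -> close_hatch), we obtain O(close_hatch).
Premise 11 is O(¬purge_cache -> ¬close_hatch); contrapositively O(close_hatch -> purge_cache). Since O(close_hatch) holds, K gives O(purge_cache).
From O(purge_cache) and premise 8, O(purge_cache -> record_contract), we obtain O(record_contract).
Premise 4 is O(¬revoke_log -> ¬record_contract); contrapositively O(record_contract -> revoke_log). Since O(record_contract) holds, K gives O(revoke_log).
With premise 7, O(revoke_log -> ¬release_detainee), the K-axiom yields O(¬release_detainee).
So O(¬release_detainee) holds, i.e. release_detainee is forbidden. None of the other listed options is forbidden under the premises.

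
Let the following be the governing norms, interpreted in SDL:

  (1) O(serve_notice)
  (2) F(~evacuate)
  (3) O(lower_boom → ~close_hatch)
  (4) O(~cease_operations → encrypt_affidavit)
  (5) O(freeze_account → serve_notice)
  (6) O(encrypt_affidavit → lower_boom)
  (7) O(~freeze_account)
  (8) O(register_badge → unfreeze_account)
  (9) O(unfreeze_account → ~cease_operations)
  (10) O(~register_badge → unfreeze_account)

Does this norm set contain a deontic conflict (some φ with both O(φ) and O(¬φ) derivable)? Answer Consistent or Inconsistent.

Consistent

Premise 5 is O(freeze_account → serve_notice); even if O(serve_notice) held, inferring O(freeze_account) would be affirming the consequent — invalid.
So O(freeze_account) is not derivable, and the apparent clash with O(~freeze_account) does not arise.
A world satisfying every obligation exists (e.g. cease_operations=false, close_hatch=false, encrypt_affidavit=true, evacuate=true, freeze_account=false, lower_boom=true, register_badge=false, serve_notice=true, unfreeze_account=true); no atom is both obligatory and forbidden, so the set is consistent.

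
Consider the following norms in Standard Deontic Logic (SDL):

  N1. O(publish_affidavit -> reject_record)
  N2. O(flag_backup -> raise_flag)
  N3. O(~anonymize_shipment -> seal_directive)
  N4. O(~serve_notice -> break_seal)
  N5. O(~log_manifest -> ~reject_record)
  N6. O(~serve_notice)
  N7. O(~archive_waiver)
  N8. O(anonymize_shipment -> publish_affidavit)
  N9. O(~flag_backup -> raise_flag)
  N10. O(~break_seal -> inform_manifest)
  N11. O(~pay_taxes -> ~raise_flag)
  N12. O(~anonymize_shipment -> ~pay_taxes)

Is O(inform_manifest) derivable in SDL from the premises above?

Premise 10 is O(~break_seal -> inform_manifest), but O(~break_seal) is not derivable from the premises, so it does not yield O(inform_manifest).
No other premise forces O(inform_manifest). An ideal world satisfying every premise can still have inform_manifest false, so O(inform_manifest) is not derivable.

No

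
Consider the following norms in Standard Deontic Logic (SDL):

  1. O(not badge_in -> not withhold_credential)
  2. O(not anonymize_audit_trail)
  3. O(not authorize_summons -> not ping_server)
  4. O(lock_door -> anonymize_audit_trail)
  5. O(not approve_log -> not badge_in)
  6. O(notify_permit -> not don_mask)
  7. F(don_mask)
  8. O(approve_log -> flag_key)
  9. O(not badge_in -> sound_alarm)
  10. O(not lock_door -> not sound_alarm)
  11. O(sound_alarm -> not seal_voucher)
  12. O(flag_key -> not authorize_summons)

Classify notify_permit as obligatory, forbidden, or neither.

Neither

Premise 6 is O(notify_permit -> not don_mask); even if O(not don_mask) held, inferring O(notify_permit) would be affirming the consequent — invalid.
No premise or chain of K-axiom applications forces O(notify_permit), and none forces O(not notify_permit). So notify_permit is neither obligatory nor forbidden under these norms.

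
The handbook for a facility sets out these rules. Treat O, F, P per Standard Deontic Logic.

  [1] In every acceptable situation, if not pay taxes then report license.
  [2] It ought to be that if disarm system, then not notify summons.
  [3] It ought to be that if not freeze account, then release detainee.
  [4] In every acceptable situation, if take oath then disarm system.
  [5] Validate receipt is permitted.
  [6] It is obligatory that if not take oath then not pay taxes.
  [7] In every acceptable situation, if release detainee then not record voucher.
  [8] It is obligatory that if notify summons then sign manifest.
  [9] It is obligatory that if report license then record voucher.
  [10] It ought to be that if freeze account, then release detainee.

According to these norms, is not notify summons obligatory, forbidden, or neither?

Obligatory

Premises 3 and 10 cover both cases: O(¬freeze_account → release_detainee) and O(freeze_account → release_detainee). Since ¬freeze_account ∨ freeze_account is a tautology, O(release_detainee) follows.
From O(release_detainee) and premise 7, O(release_detainee → ¬record_voucher), we obtain O(¬record_voucher).
Premise 9, O(report_license → record_voucher), contraposes to O(¬record_voucher → ¬report_license); with O(¬record_voucher) we get O(¬report_license).
Premise 1, O(¬pay_taxes → report_license), contraposes to O(¬report_license → pay_taxes); with O(¬report_license) we get O(pay_taxes).
The contrapositive of premise 6 (O(¬take_oath → ¬pay_taxes)) is O(pay_taxes → take_oath), and O(pay_taxes) is already established, so O(take_oath).
Premise 4 is O(take_oath → disarm_system); since O(take_oath), deontic closure gives O(disarm_system).
Premise 2 is O(disarm_system → ¬notify_summons); since O(disarm_system), deontic closure gives O(¬notify_summons).
Premises 5, 8 do not contribute to this derivation.
Hence ¬notify_summons is obligatory.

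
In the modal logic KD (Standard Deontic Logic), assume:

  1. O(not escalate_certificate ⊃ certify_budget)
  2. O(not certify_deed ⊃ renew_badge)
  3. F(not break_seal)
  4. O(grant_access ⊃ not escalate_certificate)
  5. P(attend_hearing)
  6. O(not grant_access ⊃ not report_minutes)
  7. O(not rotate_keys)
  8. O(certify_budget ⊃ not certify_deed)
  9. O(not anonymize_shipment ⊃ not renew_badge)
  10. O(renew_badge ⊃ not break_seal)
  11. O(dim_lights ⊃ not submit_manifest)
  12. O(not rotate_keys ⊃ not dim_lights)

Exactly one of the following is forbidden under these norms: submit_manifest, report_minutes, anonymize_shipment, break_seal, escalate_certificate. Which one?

report_minutes

F(not break_seal) at premise 3 means O(break_seal).
The contrapositive of premise 10 (O(renew_badge ⊃ not break_seal)) is O(break_seal ⊃ not renew_badge), and O(break_seal) is already established, so O(not renew_badge).
Premise 2 is O(not certify_deed ⊃ renew_badge); contrapositively O(not renew_badge ⊃ certify_deed). Since O(not renew_badge) holds, K gives O(certify_deed).
Premise 8, O(certify_budget ⊃ not certify_deed), contraposes to O(certify_deed ⊃ not certify_budget); with O(certify_deed) we get O(not certify_budget).
Premise 1 is O(not escalate_certificate ⊃ certify_budget); contrapositively O(not certify_budget ⊃ escalate_certificate). Since O(not certify_budget) holds, K gives O(escalate_certificate).
The contrapositive of premise 4 (O(grant_access ⊃ not escalate_certificate)) is O(escalate_certificate ⊃ not grant_access), and O(escalate_certificate) is already established, so O(not grant_access).
Premise 6 is O(not grant_access ⊃ not report_minutes); since O(not grant_access), deontic closure gives O(not report_minutes).
So O(not report_minutes) holds, i.e. report_minutes is forbidden. None of the other listed options is forbidden under the premises.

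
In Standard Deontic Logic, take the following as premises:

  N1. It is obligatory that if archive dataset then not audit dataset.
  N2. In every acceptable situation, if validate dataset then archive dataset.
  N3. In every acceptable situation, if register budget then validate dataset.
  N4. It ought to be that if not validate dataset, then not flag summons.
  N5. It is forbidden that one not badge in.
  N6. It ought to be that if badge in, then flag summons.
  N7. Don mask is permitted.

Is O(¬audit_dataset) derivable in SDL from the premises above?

F(¬badge_in) at premise 5 means O(badge_in).
Applying K to premise 6 (O(badge_in → flag_summons)) and O(badge_in) yields O(flag_summons).
The contrapositive of premise 4 (O(¬validate_dataset → ¬flag_summons)) is O(flag_summons → validate_dataset), and O(flag_summons) is already established, so O(validate_dataset).
Applying K to premise 2 (O(validate_dataset → archive_dataset)) and O(validate_dataset) yields O(archive_dataset).
Applying K to premise 1 (O(archive_dataset → ¬audit_dataset)) and O(archive_dataset) yields O(¬audit_dataset).
Premises 3, 7 do not contribute to this derivation.
So O(¬audit_dataset) follows.

Yes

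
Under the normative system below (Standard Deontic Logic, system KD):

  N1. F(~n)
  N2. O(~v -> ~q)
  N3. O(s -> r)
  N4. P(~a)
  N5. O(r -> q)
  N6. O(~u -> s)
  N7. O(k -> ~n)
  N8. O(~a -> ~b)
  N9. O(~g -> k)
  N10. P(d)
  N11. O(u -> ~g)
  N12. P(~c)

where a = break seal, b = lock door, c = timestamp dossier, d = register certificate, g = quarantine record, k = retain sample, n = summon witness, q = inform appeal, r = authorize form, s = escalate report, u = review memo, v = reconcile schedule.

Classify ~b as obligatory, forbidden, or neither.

Neither

Premise 8 is O(~a -> ~b), but O(~a) is not derivable from the premises (the permission P(~a) asserts only ~O(a), not O(~a)), so it does not yield O(~b).
No premise or chain of K-axiom applications forces O(~b), and none forces O(b). So ~b is neither obligatory nor forbidden under these norms.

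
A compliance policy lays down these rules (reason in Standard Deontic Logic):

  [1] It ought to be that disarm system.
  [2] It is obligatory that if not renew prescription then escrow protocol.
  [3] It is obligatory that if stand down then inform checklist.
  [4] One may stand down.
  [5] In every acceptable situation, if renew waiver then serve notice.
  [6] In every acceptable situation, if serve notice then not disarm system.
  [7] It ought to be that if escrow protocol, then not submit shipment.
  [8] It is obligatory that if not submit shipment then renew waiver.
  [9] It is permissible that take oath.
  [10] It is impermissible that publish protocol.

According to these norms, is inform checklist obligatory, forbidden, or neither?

Neither

Premise 3 is O(stand_down → inform_checklist), but O(stand_down) is not derivable from the premises (the permission P(stand_down) asserts only ¬O(¬stand_down), not O(stand_down)), so it does not yield O(inform_checklist).
No premise or chain of K-axiom applications forces O(inform_checklist), and none forces O(¬inform_checklist). So inform_checklist is neither obligatory nor forbidden under these norms.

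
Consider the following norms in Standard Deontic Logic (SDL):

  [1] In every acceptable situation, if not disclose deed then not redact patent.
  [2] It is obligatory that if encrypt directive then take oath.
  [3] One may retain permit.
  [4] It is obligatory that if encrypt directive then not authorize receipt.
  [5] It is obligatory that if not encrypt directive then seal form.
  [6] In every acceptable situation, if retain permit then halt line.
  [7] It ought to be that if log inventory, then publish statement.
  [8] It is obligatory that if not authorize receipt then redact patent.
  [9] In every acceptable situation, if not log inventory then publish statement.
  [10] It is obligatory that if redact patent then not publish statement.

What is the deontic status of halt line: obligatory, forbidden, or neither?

Neither

Premise 6 is O(retain_permit → halt_line), but O(retain_permit) is not derivable from the premises (the permission P(retain_permit) asserts only ¬O(¬retain_permit), not O(retain_permit)), so it does not yield O(halt_line).
No premise or chain of K-axiom applications forces O(halt_line), and none forces O(¬halt_line). So halt_line is neither obligatory nor forbidden under these norms.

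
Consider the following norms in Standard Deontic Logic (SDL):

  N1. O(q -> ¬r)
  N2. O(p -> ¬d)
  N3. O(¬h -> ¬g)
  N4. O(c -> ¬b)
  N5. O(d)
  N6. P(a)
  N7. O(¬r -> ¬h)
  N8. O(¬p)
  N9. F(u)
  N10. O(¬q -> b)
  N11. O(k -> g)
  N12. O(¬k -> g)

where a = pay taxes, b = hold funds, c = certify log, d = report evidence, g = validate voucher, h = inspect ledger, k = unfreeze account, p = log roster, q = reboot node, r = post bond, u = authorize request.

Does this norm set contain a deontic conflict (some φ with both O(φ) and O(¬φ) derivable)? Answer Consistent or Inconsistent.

Consistent

Premise 2 is O(p -> ¬d), but O(p) is not derivable from the premises, so it does not yield O(¬d).
So O(¬d) is not derivable, and the apparent clash with O(d) does not arise.
A world satisfying every obligation exists (e.g. a=false, b=true, c=false, d=true, g=true, h=true, k=false, p=false, q=false, r=true, u=false); no atom is both obligatory and forbidden, so the set is consistent.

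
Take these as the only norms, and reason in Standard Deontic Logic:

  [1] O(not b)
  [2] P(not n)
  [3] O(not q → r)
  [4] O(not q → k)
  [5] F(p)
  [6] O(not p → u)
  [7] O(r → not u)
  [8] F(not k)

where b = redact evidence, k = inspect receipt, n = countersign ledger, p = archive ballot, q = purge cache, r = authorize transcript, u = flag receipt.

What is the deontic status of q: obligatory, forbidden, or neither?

Obligatory

Premise 5 is F(p), i.e. O(not p).
Applying K to premise 6 (O(not p → u)) and O(not p) yields O(u).
The contrapositive of premise 7 (O(r → not u)) is O(u → not r), and O(u) is already established, so O(not r).
Premise 3 is O(not q → r); contrapositively O(not r → q). Since O(not r) holds, K gives O(q).
Premises 1, 2, 4, 8 do not contribute to this derivation.
Hence q is obligatory.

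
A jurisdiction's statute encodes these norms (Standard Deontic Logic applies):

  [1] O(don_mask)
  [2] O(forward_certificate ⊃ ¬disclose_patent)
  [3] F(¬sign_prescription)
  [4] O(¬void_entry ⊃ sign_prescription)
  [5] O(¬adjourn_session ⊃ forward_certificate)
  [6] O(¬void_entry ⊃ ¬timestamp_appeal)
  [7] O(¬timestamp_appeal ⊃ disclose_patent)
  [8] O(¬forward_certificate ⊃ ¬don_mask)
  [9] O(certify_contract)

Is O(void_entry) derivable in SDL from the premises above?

Premise 1 states O(don_mask) outright.
Premise 8 is O(¬forward_certificate ⊃ ¬don_mask); contrapositively O(don_mask ⊃ forward_certificate). Since O(don_mask) holds, K gives O(forward_certificate).
Applying K to premise 2 (O(forward_certificate ⊃ ¬disclose_patent)) and O(forward_certificate) yields O(¬disclose_patent).
The contrapositive of premise 7 (O(¬timestamp_appeal ⊃ disclose_patent)) is O(¬disclose_patent ⊃ timestamp_appeal), and O(¬disclose_patent) is already established, so O(timestamp_appeal).
The contrapositive of premise 6 (O(¬void_entry ⊃ ¬timestamp_appeal)) is O(timestamp_appeal ⊃ void_entry), and O(timestamp_appeal) is already established, so O(void_entry).
Premises 3, 4, 5, 9 do not contribute to this derivation.
So O(void_entry) follows.

Yes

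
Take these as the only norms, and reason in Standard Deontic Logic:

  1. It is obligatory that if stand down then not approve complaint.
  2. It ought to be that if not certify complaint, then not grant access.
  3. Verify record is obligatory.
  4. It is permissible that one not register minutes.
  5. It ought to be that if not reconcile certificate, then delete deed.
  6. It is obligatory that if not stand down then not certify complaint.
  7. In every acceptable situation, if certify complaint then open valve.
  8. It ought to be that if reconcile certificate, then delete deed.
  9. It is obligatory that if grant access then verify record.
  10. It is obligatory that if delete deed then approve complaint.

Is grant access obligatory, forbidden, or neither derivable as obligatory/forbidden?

Premises 8 and 5 cover both cases: O(reconcile_certificate → delete_deed) and O(¬reconcile_certificate → delete_deed). Since reconcile_certificate ∨ ¬reconcile_certificate is a tautology, O(delete_deed) follows.
With premise 10, O(delete_deed → approve_complaint), the K-axiom yields O(approve_complaint).
Premise 1, O(stand_down → ¬approve_complaint), contraposes to O(approve_complaint → ¬stand_down); with O(approve_complaint) we get O(¬stand_down).
Applying K to premise 6 (O(¬stand_down → ¬certify_complaint)) and O(¬stand_down) yields O(¬certify_complaint).
From O(¬certify_complaint) and premise 2, O(¬certify_complaint → ¬grant_access), we obtain O(¬grant_access).
Premises 3, 4, 7, 9 do not contribute to this derivation.
Thus O(¬grant_access), which is F(grant_access): grant_access is forbidden.

Forbidden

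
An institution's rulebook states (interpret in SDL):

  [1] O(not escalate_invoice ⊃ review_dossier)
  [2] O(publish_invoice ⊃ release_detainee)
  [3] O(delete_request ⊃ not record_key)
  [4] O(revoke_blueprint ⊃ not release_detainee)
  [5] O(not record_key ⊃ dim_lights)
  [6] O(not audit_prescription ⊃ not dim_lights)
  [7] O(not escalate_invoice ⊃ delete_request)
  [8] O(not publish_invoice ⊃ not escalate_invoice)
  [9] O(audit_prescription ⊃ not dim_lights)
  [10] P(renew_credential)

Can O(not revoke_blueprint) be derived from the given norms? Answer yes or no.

Premises 9 and 6 are O(audit_prescription ⊃ not dim_lights) and O(not audit_prescription ⊃ not dim_lights); every ideal world satisfies audit_prescription or not audit_prescription, so in either case not dim_lights holds — hence O(not dim_lights).
Premise 5 is O(not record_key ⊃ dim_lights); contrapositively O(not dim_lights ⊃ record_key). Since O(not dim_lights) holds, K gives O(record_key).
Premise 3, O(delete_request ⊃ not record_key), contraposes to O(record_key ⊃ not delete_request); with O(record_key) we get O(not delete_request).
The contrapositive of premise 7 (O(not escalate_invoice ⊃ delete_request)) is O(not delete_request ⊃ escalate_invoice), and O(not delete_request) is already established, so O(escalate_invoice).
Premise 8 is O(not publish_invoice ⊃ not escalate_invoice); contrapositively O(escalate_invoice ⊃ publish_invoice). Since O(escalate_invoice) holds, K gives O(publish_invoice).
From O(publish_invoice) and premise 2, O(publish_invoice ⊃ release_detainee), we obtain O(release_detainee).
Premise 4 is O(revoke_blueprint ⊃ not release_detainee); contrapositively O(release_detainee ⊃ not revoke_blueprint). Since O(release_detainee) holds, K gives O(not revoke_blueprint).
Premises 1, 10 do not contribute to this derivation.
So O(not revoke_blueprint) follows.

Yes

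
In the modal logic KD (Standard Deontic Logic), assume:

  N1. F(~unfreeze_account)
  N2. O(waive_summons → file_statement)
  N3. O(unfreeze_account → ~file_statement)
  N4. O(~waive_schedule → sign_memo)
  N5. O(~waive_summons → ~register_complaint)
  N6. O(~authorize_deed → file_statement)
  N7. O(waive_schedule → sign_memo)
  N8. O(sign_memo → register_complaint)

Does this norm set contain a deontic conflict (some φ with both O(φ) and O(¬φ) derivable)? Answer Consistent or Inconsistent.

Inconsistent

Premises 7 and 4 are O(waive_schedule → sign_memo) and O(~waive_schedule → sign_memo); every ideal world satisfies waive_schedule or ~waive_schedule, so in either case sign_memo holds — hence O(sign_memo).
Applying K to premise 8 (O(sign_memo → register_complaint)) and O(sign_memo) yields O(register_complaint).
The contrapositive of premise 5 (O(~waive_summons → ~register_complaint)) is O(register_complaint → waive_summons), and O(register_complaint) is already established, so O(waive_summons).
From O(waive_summons) and premise 2, O(waive_summons → file_statement), we obtain O(file_statement).
The contrapositive of premise 3 (O(unfreeze_account → ~file_statement)) is O(file_statement → ~unfreeze_account), and O(file_statement) is already established, so O(~unfreeze_account).
Yet premise 1 is F(~unfreeze_account), i.e. O(unfreeze_account).
We now have both O(~unfreeze_account) and O(unfreeze_account) — unfreeze_account is simultaneously obligatory and forbidden, violating the D-axiom.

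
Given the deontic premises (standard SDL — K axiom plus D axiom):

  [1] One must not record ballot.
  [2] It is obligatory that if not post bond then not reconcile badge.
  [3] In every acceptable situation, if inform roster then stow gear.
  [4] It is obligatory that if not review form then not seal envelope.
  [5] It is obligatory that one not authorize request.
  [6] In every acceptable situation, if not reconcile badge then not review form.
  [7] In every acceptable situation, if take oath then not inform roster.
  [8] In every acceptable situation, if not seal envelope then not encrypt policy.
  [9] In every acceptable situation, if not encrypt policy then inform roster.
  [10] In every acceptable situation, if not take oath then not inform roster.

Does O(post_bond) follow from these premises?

Premises 10 and 7 cover both cases: O(¬take_oath → ¬inform_roster) and O(take_oath → ¬inform_roster). Since ¬take_oath ∨ take_oath is a tautology, O(¬inform_roster) follows.
The contrapositive of premise 9 (O(¬encrypt_policy → inform_roster)) is O(¬inform_roster → encrypt_policy), and O(¬inform_roster) is already established, so O(encrypt_policy).
Premise 8 is O(¬seal_envelope → ¬encrypt_policy); contrapositively O(encrypt_policy → seal_envelope). Since O(encrypt_policy) holds, K gives O(seal_envelope).
The contrapositive of premise 4 (O(¬review_form → ¬seal_envelope)) is O(seal_envelope → review_form), and O(seal_envelope) is already established, so O(review_form).
Premise 6, O(¬reconcile_badge → ¬review_form), contraposes to O(review_form → reconcile_badge); with O(review_form) we get O(reconcile_badge).
Premise 2 is O(¬post_bond → ¬reconcile_badge); contrapositively O(reconcile_badge → post_bond). Since O(reconcile_badge) holds, K gives O(post_bond).
Premises 1, 3, 5 do not contribute to this derivation.
So O(post_bond) follows.

Yes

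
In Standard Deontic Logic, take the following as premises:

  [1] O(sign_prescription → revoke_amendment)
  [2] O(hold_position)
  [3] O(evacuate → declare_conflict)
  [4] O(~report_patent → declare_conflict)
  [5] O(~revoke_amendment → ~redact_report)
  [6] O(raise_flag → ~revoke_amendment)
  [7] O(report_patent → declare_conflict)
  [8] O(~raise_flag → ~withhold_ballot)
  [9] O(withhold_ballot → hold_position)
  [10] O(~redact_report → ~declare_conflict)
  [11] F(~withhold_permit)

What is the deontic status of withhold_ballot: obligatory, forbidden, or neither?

Forbidden

Premises 7 and 4 are O(report_patent → declare_conflict) and O(~report_patent → declare_conflict); every ideal world satisfies report_patent or ~report_patent, so in either case declare_conflict holds — hence O(declare_conflict).
The contrapositive of premise 10 (O(~redact_report → ~declare_conflict)) is O(declare_conflict → redact_report), and O(declare_conflict) is already established, so O(redact_report).
The contrapositive of premise 5 (O(~revoke_amendment → ~redact_report)) is O(redact_report → revoke_amendment), and O(redact_report) is already established, so O(revoke_amendment).
The contrapositive of premise 6 (O(raise_flag → ~revoke_amendment)) is O(revoke_amendment → ~raise_flag), and O(revoke_amendment) is already established, so O(~raise_flag).
Applying K to premise 8 (O(~raise_flag → ~withhold_ballot)) and O(~raise_flag) yields O(~withhold_ballot).
Premises 1, 2, 3, 9, 11 do not contribute to this derivation.
Thus O(~withhold_ballot), which is F(withhold_ballot): withhold_ballot is forbidden.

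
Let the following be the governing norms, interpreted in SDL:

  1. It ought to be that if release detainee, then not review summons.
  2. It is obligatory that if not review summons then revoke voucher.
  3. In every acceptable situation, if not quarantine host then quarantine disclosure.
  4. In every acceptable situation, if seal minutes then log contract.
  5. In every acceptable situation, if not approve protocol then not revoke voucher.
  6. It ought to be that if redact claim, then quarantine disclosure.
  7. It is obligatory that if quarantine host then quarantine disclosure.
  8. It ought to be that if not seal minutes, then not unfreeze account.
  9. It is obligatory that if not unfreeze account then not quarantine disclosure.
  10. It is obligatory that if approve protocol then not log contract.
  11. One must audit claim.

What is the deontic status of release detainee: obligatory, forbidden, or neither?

Forbidden

Premises 3 and 7 are O(¬quarantine_host → quarantine_disclosure) and O(quarantine_host → quarantine_disclosure); every ideal world satisfies ¬quarantine_host or quarantine_host, so in either case quarantine_disclosure holds — hence O(quarantine_disclosure).
Premise 9 is O(¬unfreeze_account → ¬quarantine_disclosure); contrapositively O(quarantine_disclosure → unfreeze_account). Since O(quarantine_disclosure) holds, K gives O(unfreeze_account).
Premise 8, O(¬seal_minutes → ¬unfreeze_account), contraposes to O(unfreeze_account → seal_minutes); with O(unfreeze_account) we get O(seal_minutes).
Premise 4 is O(seal_minutes → log_contract); since O(seal_minutes), deontic closure gives O(log_contract).
The contrapositive of premise 10 (O(approve_protocol → ¬log_contract)) is O(log_contract → ¬approve_protocol), and O(log_contract) is already established, so O(¬approve_protocol).
Premise 5 is O(¬approve_protocol → ¬revoke_voucher); since O(¬approve_protocol), deontic closure gives O(¬revoke_voucher).
The contrapositive of premise 2 (O(¬review_summons → revoke_voucher)) is O(¬revoke_voucher → review_summons), and O(¬revoke_voucher) is already established, so O(review_summons).
The contrapositive of premise 1 (O(release_detainee → ¬review_summons)) is O(review_summons → ¬release_detainee), and O(review_summons) is already established, so O(¬release_detainee).
Premises 6, 11 do not contribute to this derivation.
Thus O(¬release_detainee), which is F(release_detainee): release_detainee is forbidden.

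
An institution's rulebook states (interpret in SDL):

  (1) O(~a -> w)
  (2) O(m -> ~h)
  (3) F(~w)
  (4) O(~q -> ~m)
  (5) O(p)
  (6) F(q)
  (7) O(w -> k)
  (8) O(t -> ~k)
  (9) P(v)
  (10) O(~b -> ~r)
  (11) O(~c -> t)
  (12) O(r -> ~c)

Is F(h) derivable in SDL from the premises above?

No

Premise 2 is O(m -> ~h), but O(m) is not derivable from the premises, so it does not yield O(~h).
No other premise forces O(~h). An ideal world satisfying every premise can still have h true, so F(h) is not derivable.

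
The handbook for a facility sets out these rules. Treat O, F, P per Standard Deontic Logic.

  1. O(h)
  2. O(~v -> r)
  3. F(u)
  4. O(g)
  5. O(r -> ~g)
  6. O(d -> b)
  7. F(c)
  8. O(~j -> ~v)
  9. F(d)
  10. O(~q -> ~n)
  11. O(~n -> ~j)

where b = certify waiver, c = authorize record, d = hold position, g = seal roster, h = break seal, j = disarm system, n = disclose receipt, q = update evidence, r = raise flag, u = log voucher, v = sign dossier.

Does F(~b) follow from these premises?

Premise 6 is O(d -> b), but O(d) is not derivable from the premises, so it does not yield O(b).
No other premise forces O(b). An ideal world satisfying every premise can still have ~b true, so F(~b) is not derivable.

No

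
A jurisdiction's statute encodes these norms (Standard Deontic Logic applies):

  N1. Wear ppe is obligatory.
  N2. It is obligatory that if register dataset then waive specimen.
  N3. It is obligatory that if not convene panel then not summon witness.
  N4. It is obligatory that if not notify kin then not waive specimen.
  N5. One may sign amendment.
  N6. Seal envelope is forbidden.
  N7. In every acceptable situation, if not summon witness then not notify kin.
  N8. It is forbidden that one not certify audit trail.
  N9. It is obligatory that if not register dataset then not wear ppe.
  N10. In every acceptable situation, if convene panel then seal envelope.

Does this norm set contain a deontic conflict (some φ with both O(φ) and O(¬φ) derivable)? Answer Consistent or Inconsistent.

Inconsistent

Premise 1 gives O(wear_ppe).
Premise 9, O(¬register_dataset → ¬wear_ppe), contraposes to O(wear_ppe → register_dataset); with O(wear_ppe) we get O(register_dataset).
With premise 2, O(register_dataset → waive_specimen), the K-axiom yields O(waive_specimen).
The contrapositive of premise 4 (O(¬notify_kin → ¬waive_specimen)) is O(waive_specimen → notify_kin), and O(waive_specimen) is already established, so O(notify_kin).
Premise 7, O(¬summon_witness → ¬notify_kin), contraposes to O(notify_kin → summon_witness); with O(notify_kin) we get O(summon_witness).
Premise 3 is O(¬convene_panel → ¬summon_witness); contrapositively O(summon_witness → convene_panel). Since O(summon_witness) holds, K gives O(convene_panel).
Premise 10 is O(convene_panel → seal_envelope); since O(convene_panel), deontic closure gives O(seal_envelope).
Yet premise 6 is F(seal_envelope), i.e. O(¬seal_envelope).
We now have both O(seal_envelope) and O(¬seal_envelope) — seal_envelope is simultaneously obligatory and forbidden, violating the D-axiom.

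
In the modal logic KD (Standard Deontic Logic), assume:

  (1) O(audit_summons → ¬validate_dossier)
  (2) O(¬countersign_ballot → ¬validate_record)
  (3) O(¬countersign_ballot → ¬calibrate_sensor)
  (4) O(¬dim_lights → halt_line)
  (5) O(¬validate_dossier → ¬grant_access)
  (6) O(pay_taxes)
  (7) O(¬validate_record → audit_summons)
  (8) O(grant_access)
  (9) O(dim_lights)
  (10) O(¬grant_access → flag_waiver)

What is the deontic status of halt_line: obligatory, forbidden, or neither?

Premise 4 is O(¬dim_lights → halt_line), but O(¬dim_lights) is not derivable from the premises, so it does not yield O(halt_line).
No premise or chain of K-axiom applications forces O(halt_line), and none forces O(¬halt_line). So halt_line is neither obligatory nor forbidden under these norms.

Neither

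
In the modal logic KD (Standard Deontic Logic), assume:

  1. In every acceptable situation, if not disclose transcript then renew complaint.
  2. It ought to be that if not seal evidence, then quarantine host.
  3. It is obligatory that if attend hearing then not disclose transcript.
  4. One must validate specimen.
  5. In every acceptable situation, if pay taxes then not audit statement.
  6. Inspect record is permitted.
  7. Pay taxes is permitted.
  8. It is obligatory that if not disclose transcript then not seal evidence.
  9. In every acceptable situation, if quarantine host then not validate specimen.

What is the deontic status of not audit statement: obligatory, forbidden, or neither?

Premise 5 is O(pay_taxes → ¬audit_statement), but O(pay_taxes) is not derivable from the premises (the permission P(pay_taxes) asserts only ¬O(¬pay_taxes), not O(pay_taxes)), so it does not yield O(¬audit_statement).
No premise or chain of K-axiom applications forces O(¬audit_statement), and none forces O(audit_statement). So ¬audit_statement is neither obligatory nor forbidden under these norms.

Neither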